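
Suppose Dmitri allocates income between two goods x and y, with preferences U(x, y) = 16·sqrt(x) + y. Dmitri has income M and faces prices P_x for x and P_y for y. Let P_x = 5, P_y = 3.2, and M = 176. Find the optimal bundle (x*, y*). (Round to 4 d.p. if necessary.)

Set MRS = P_x/P_y: 8·x^(−1/2) = P_x/P_y.
Solve: √x = 8·P_y/P_x, so x*(P_x,P_y) = (8·P_y/P_x)², and y* = (M − P_x·x*)/P_y.
Plugging in: x* = (8·3.2/5)² = 26.2144, y* = 14.04.

x* = 26.2144, y* = 14.04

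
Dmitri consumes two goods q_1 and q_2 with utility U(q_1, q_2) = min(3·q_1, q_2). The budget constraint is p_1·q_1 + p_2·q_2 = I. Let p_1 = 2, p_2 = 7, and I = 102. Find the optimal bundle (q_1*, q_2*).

Leontief preferences: the optimum is at the kink where q_1/1 = q_2/3, i.e. q_2 = 3·q_1.
Budget: p_1·q_1 + p_2·3·q_1 = I, so (p_1 + 3·p_2)·q_1 = I.
Demand: q_1*(p_1,p_2,I) = I/(p_1 + 3·p_2), q_2* = 3·I/(p_1 + 3·p_2).
Here 2 + 3·7 = 23, giving q_1* = 4.4348 and q_2* = 13.3043.

q_1* = 4.4348, q_2* = 13.3043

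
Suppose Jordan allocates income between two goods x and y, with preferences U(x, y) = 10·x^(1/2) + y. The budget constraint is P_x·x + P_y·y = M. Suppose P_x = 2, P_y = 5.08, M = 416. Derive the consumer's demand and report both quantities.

MU_x = 5/√x, MU_y = 1. Tangency: 5/√x = P_x/P_y.
Solve: √x = 5·P_y/P_x, so x*(P_x,P_y) = (5·P_y/P_x)², and y* = (M − P_x·x*)/P_y.
Plugging in: x* = (5·5.08/2)² = 161.29, y* = 18.3898.

x* = 161.29, y* = 18.3898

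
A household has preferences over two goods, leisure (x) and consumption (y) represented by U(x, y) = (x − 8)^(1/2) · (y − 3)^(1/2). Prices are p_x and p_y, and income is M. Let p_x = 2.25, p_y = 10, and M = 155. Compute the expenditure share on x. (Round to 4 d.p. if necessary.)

share on x = 0.4613

This is Cobb-Douglas in (x−8, y−3): tangency gives 0.5·p_y·(y−3) = 0.5·p_x·(x−8).
After buying the subsistence bundle (8, 3), a share 0.5 of the remaining income goes to x: x* = 8 + 0.5·(M − 8p_x − 3p_y)/p_x.
Discretionary income = 155 − 8·2.25 − 3·10 = 107; x* = 8 + 0.5·107/2.25 = 31.7778; y* = 3 + 0.5·107/10 = 8.35.
Expenditure on x: 2.25·31.7778 = 71.5; share = 0.4613.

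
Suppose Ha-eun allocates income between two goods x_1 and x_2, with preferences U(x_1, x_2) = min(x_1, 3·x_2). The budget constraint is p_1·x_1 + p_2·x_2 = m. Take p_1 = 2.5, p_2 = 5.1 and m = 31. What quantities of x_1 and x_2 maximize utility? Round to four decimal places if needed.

Leontief preferences: the optimum is at the kink where x_1/3 = x_2/1, i.e. x_2 = (1/3)·x_1.
Budget: p_1·x_1 + p_2·(1/3)·x_1 = m, so (3·p_1 + p_2)·x_1 = 3·m.
Demand: x_1*(p_1,p_2,m) = 3·m/(3·p_1 + p_2), x_2* = m/(3·p_1 + p_2).
Here 3·2.5 + 5.1 = 12.6, giving x_1* = 7.381 and x_2* = 2.4603.

x_1* = 7.381, x_2* = 2.4603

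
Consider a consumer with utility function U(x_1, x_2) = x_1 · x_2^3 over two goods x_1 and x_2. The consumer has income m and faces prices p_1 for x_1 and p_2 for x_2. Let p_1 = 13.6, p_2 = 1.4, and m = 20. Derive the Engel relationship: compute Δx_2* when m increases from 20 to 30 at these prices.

Δx_2* = 5.3571

Demand: x_1*(p_1,p_2,m) = 0.25·m/p_1 and x_2* = 0.75·m/p_2.
At p_1=13.6, p_2=1.4, m=20: x_2* = 0.75·20/1.4 = 10.7143.
At m' = 30: x_2* = 16.0714. Change: 16.0714 − 10.7143 = 5.3571.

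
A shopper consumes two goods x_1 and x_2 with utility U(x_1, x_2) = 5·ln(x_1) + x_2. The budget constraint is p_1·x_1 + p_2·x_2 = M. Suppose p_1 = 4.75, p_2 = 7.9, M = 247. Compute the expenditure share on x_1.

So x_1*(p_1,p_2) = 5·p_2/p_1, independent of income; and x_2* = (M − 5·p_2)/p_2.
At the given prices: x_1* = 5·7.9/4.75 = 8.3158, and x_2* = 26.2658.
Expenditure on x_1: 4.75·8.3158 = 39.5; share = 0.1599.

share on x_1 = 0.1599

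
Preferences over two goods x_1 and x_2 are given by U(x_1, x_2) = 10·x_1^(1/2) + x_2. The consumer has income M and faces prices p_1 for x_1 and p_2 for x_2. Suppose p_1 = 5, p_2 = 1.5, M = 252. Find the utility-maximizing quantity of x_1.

Utility is quasi-linear in x_2; the FOC for x_1 is 5/√x_1 = p_1/p_2.
Solve: √x_1 = 5·p_2/p_1, so x_1*(p_1,p_2) = (5·p_2/p_1)², and x_2* = (M − p_1·x_1*)/p_2.
Plugging in: x_1* = (5·1.5/5)² = 2.25.

x_1* = 2.25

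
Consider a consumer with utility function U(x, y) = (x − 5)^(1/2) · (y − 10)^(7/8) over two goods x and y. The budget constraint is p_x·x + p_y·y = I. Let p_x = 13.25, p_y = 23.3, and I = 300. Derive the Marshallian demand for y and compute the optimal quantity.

y* = 10.0205

Substituting into the budget: x* = 5 + 4/11·(I − 5·p_x − 10·p_y)/p_x, and y* = 10 + 7/11·(…)/p_y.
Discretionary income = 300 − 5·13.25 − 10·23.3 = 0.75; y* = 10 + 7/11·0.75/23.3 = 10.0205.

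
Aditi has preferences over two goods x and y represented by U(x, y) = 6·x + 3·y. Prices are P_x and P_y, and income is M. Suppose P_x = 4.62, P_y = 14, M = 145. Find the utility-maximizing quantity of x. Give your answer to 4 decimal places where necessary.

x* = 31.3853

Perfect substitutes: compare marginal utility per dollar. 6/P_x vs 3/P_y → 1.2987 vs 0.2143.
x gives more utility per dollar, so spend all income on x: x* = M/P_x, y* = 0.
Numerically: x* = 31.3853, y* = 0.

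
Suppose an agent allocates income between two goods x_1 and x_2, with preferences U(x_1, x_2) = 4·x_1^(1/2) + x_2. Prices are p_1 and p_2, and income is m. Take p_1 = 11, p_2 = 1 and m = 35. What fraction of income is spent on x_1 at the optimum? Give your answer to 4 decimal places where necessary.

MU_x_1 = 2/√x_1, MU_x_2 = 1. Tangency: 2/√x_1 = p_1/p_2.
Thus x_1* = (2·p_2/p_1)² — independent of m — with the rest of income spent on x_2.
Plugging in: x_1* = (2·1/11)² = 0.0331, x_2* = 34.6364.
Expenditure on x_1: 11·0.0331 = 0.3636; share = 0.0104.

share on x_1 = 0.0104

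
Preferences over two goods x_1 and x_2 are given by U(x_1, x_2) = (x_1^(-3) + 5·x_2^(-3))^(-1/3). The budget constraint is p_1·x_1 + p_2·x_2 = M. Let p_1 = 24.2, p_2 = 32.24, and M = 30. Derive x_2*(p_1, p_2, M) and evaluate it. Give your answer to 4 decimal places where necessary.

From the CES first-order condition, (1/5)·(x_2/x_1)^(4) = p_1/p_2.
Solve for the ratio: x_2/x_1 = [5·p_1/p_2]^(0.25).
With the ratio pinned down, the budget gives x_1* = M/(p_1 + p_2·(x_2/x_1)) and x_2* = (x_2/x_1)·x_1*.
Numerically x_2/x_1 = 1.391867, so x_1* = 30/(24.2 + 32.24·1.391867) = 0.4343 and x_2* = 1.391867·0.4343 = 0.6045.

x_2* = 0.6045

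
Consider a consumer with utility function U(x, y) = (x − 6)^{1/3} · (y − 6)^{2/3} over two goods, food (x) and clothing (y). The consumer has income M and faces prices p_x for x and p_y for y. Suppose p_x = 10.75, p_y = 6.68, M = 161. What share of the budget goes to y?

share on y = 0.4826

Substituting into the budget: x* = 6 + 1/3·(M − 6·p_x − 6·p_y)/p_x, and y* = 6 + 2/3·(…)/p_y.
Discretionary income = 161 − 6·10.75 − 6·6.68 = 56.42; x* = 6 + 1/3·56.42/10.75 = 7.7495; y* = 6 + 2/3·56.42/6.68 = 11.6307.
Expenditure on y: 6.68·11.6307 = 77.6933; share = 0.4826.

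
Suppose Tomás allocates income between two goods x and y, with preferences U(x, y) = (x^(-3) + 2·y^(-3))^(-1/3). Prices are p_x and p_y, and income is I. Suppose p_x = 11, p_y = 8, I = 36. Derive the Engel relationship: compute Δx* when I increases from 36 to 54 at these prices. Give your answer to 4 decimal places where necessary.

Δx* = 0.845

MU_x ∝ x^(-4), MU_y ∝ 2·y^(-4), so MRS = (1/2)·(y/x)^(4) = p_x/p_y.
Solve for the ratio: y/x = [2·p_x/p_y]^(0.25).
With the ratio pinned down, the budget gives x* = I/(p_x + p_y·(y/x)) and y* = (y/x)·x*.
Numerically y/x = 1.287755, so x* = 36/(11 + 8·1.287755) = 1.69.
At I' = 54: x* = 2.535. Change: 2.535 − 1.69 = 0.845.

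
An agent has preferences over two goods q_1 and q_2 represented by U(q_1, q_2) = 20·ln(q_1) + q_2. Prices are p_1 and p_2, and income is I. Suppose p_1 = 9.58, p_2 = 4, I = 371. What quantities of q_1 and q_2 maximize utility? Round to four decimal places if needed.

MU_q_1 = 20/q_1, MU_q_2 = 1. Tangency: 20/q_1 = p_1/p_2.
So q_1*(p_1,p_2) = 20·p_2/p_1, independent of income; and q_2* = (I − 20·p_2)/p_2.
At the given prices: q_1* = 20·4/9.58 = 8.3507, and q_2* = 72.75.

q_1* = 8.3507, q_2* = 72.75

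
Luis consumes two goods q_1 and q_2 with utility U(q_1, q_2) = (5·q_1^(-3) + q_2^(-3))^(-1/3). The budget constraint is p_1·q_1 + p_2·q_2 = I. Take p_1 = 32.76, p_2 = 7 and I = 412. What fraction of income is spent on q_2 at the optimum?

From the CES first-order condition, 5·(q_2/q_1)^(4) = p_1/p_2.
Solve for the ratio: q_2/q_1 = [(1/5)·p_1/p_2]^(0.25).
With the ratio pinned down, the budget gives q_1* = I/(p_1 + p_2·(q_2/q_1)) and q_2* = (q_2/q_1)·q_1*.
Numerically q_2/q_1 = 0.983601, so q_1* = 412/(32.76 + 7·0.983601) = 10.3922 and q_2* = 0.983601·10.3922 = 10.2218.
Expenditure on q_2: 7·10.2218 = 71.5523; share = 0.1737.

share on q_2 = 0.1737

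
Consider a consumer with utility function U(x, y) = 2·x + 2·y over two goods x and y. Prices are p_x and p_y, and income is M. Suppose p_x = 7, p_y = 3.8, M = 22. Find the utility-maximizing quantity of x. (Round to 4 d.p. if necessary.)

x* = 0

Linear utility — the consumer picks whichever good has higher MU/price: 2/7 = 0.2857 vs 2/3.8 = 0.5263.
y gives more utility per dollar, so spend all income on y: y* = M/p_y, x* = 0.
Numerically: x* = 0, y* = 5.7895.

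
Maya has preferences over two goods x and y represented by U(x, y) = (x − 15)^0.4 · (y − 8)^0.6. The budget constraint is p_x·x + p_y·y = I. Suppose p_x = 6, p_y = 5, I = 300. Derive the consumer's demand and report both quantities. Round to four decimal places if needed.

Let x' = x−15, y' = y−8. MRS = (2/3)·y'/x' = p_x/p_y.
After buying the subsistence bundle (15, 8), a share 0.4 of the remaining income goes to x: x* = 15 + 0.4·(I − 15p_x − 8p_y)/p_x.
Discretionary income = 300 − 15·6 − 8·5 = 170; x* = 15 + 0.4·170/6 = 26.3333; y* = 8 + 0.6·170/5 = 28.4.

x* = 26.3333, y* = 28.4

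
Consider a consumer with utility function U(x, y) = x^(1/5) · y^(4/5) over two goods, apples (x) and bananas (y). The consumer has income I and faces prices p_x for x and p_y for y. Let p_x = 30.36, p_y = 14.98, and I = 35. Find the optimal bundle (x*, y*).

MU_x/MU_y = (0.2·y)/(0.8·x); tangency sets this equal to p_x/p_y.
So 0.2·p_y·y = 0.8·p_x·x; combined with the budget, a share 0.2 of income goes to x.
Demand: x*(p_x,p_y,I) = 0.2·I/p_x and y* = 0.8·I/p_y.
At p_x=30.36, p_y=14.98, I=35: x* = 0.2·35/30.36 = 0.2306, y* = 1.8692.

x* = 0.2306, y* = 1.8692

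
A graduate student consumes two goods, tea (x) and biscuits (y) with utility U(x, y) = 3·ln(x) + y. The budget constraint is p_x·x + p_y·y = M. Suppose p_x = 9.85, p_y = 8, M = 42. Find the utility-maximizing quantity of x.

MU_x = 3/x, MU_y = 1. Tangency: 3/x = p_x/p_y.
So x*(p_x,p_y) = 3·p_y/p_x, independent of income; and y* = (M − 3·p_y)/p_y.
At the given prices: x* = 3·8/9.85 = 2.4365.

x* = 2.4365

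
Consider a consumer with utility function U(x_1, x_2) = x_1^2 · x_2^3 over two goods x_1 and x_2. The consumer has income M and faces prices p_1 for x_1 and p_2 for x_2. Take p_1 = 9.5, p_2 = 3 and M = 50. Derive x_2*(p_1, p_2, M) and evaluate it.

x_2* = 10

Demand: x_1*(p_1,p_2,M) = 0.4·M/p_1 and x_2* = 0.6·M/p_2.
At p_1=9.5, p_2=3, M=50: x_2* = 0.6·50/3 = 10.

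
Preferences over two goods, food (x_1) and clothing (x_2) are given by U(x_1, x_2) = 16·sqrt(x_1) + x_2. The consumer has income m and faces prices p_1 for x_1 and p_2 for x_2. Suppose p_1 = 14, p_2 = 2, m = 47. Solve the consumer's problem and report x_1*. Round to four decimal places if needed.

Utility is quasi-linear in x_2; the FOC for x_1 is 8/√x_1 = p_1/p_2.
Thus x_1* = (8·p_2/p_1)² — independent of m — with the rest of income spent on x_2.
Plugging in: x_1* = (8·2/14)² = 1.3061.

x_1* = 1.3061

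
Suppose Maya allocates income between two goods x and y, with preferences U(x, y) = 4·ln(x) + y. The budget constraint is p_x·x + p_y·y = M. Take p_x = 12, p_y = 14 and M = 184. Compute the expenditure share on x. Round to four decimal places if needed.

MU_x = 4/x, MU_y = 1. Tangency: 4/x = p_x/p_y.
So x*(p_x,p_y) = 4·p_y/p_x, independent of income; and y* = (M − 4·p_y)/p_y.
At the given prices: x* = 4·14/12 = 4.6667, and y* = 9.1429.
Expenditure on x: 12·4.6667 = 56; share = 0.3043.

share on x = 0.3043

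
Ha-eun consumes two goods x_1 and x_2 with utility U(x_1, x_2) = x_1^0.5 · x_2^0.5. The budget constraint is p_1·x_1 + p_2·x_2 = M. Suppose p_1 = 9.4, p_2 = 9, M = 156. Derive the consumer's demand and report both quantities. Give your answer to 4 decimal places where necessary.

MU_x_1/MU_x_2 = (0.5·x_2)/(0.5·x_1); tangency sets this equal to p_1/p_2.
Rearranging, p_2·x_2 = p_1·x_1. Substituting into the budget gives p_1·x_1·(1 + 1) = M.
Demand: x_1*(p_1,p_2,M) = 0.5·M/p_1 and x_2* = 0.5·M/p_2.
At p_1=9.4, p_2=9, M=156: x_1* = 0.5·156/9.4 = 8.2979, x_2* = 8.6667.

x_1* = 8.2979, x_2* = 8.6667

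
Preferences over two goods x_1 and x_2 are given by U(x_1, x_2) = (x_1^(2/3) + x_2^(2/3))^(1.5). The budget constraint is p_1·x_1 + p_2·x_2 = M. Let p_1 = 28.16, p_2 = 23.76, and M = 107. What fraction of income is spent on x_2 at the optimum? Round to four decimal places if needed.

share on x_2 = 0.5841

MU_x_1 ∝ x_1^(-1/3), MU_x_2 ∝ x_2^(-1/3), so MRS = (x_2/x_1)^(1/3) = p_1/p_2.
Hence x_2/x_1 = (p_1/p_2)^(1/(1/3)), i.e. raised to the 3 power.
Substitute x_2 = (x_2/x_1)·x_1 into the budget: x_1* = M/(p_1 + p_2·(x_2/x_1)).
Numerically x_2/x_1 = 1.664787, so x_1* = 107/(28.16 + 23.76·1.664787) = 1.5801 and x_2* = 1.664787·1.5801 = 2.6306.
Expenditure on x_2: 23.76·2.6306 = 62.5031; share = 0.5841.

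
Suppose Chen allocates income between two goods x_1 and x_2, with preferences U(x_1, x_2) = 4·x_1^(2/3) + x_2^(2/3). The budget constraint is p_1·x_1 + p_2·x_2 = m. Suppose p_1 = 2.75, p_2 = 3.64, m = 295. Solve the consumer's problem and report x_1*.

MRS = MU_x_1/MU_x_2 = 4·(x_2/x_1)^(1/3). Set equal to p_1/p_2.
Hence x_2/x_1 = ((1/4)·p_1/p_2)^(1/(1/3)), i.e. raised to the 3 power.
With the ratio pinned down, the budget gives x_1* = m/(p_1 + p_2·(x_2/x_1)) and x_2* = (x_2/x_1)·x_1*.
Numerically x_2/x_1 = 0.006738, so x_1* = 295/(2.75 + 3.64·0.006738) = 106.3245.

x_1* = 106.3245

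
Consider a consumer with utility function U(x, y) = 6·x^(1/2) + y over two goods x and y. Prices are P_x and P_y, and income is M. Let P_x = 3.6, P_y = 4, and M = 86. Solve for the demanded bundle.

Utility is quasi-linear in y; the FOC for x is 3/√x = P_x/P_y.
Solve: √x = 3·P_y/P_x, so x*(P_x,P_y) = (3·P_y/P_x)², and y* = (M − P_x·x*)/P_y.
Plugging in: x* = (3·4/3.6)² = 11.1111, y* = 11.5.

x* = 11.1111, y* = 11.5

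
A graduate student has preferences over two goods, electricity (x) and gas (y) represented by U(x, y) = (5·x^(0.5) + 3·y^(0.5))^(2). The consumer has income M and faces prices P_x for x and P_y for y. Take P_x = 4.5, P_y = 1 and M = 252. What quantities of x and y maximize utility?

x* = 21.374, y* = 155.8168

MU_x ∝ 5·x^(-0.5), MU_y ∝ 3·y^(-0.5), so MRS = (5/3)·(y/x)^(0.5) = P_x/P_y.
Solve for the ratio: y/x = [(3/5)·P_x/P_y]^(2).
Substitute y = (y/x)·x into the budget: x* = M/(P_x + P_y·(y/x)).
Numerically y/x = 7.29, so x* = 252/(4.5 + 1·7.29) = 21.374 and y* = 7.29·21.374 = 155.8168.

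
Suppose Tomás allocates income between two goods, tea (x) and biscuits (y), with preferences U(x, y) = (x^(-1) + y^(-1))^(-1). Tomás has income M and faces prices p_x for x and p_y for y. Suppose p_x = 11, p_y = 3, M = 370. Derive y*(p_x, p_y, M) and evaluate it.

y* = 42.312

MU_x ∝ x^(-2), MU_y ∝ y^(-2), so MRS = (y/x)^(2) = p_x/p_y.
Solve for the ratio: y/x = [p_x/p_y]^(0.5).
With the ratio pinned down, the budget gives x* = M/(p_x + p_y·(y/x)) and y* = (y/x)·x*.
Numerically y/x = 1.914854, so x* = 370/(11 + 3·1.914854) = 22.0967 and y* = 1.914854·22.0967 = 42.312.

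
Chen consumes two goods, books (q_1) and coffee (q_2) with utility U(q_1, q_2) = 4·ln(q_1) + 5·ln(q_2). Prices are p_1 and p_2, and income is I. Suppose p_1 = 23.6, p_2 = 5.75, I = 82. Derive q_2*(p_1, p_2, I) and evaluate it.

The MRS is (4/5)·q_2/q_1. Set MRS = p_1/p_2.
So 4·p_2·q_2 = 5·p_1·q_1; combined with the budget, a share 4/9 of income goes to q_1.
Demand: q_1*(p_1,p_2,I) = 4/9·I/p_1 and q_2* = 5/9·I/p_2.
At p_1=23.6, p_2=5.75, I=82: q_2* = 5/9·82/5.75 = 7.9227.

q_2* = 7.9227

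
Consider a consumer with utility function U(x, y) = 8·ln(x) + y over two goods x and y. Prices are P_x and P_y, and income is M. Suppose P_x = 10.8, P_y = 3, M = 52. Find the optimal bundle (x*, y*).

Set MRS = P_x/P_y: (8/x)/1 = P_x/P_y.
So x*(P_x,P_y) = 8·P_y/P_x, independent of income; and y* = (M − 8·P_y)/P_y.
At the given prices: x* = 8·3/10.8 = 2.2222, and y* = 9.3333.

x* = 2.2222, y* = 9.3333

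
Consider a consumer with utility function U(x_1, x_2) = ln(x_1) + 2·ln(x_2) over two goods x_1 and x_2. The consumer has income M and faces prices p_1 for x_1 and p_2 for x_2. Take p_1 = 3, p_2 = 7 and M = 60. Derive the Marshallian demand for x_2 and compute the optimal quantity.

The MRS is (1/2)·x_2/x_1. Set MRS = p_1/p_2.
So p_2·x_2 = 2·p_1·x_1; combined with the budget, a share 1/3 of income goes to x_1.
Demand: x_1*(p_1,p_2,M) = 1/3·M/p_1 and x_2* = 2/3·M/p_2.
At p_1=3, p_2=7, M=60: x_2* = 2/3·60/7 = 5.7143.

x_2* = 5.7143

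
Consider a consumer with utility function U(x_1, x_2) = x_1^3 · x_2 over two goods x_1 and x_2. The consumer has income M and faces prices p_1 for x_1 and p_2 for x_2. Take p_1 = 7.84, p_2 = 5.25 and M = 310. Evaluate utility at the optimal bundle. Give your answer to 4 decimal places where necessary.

The MRS is 3·x_2/x_1. Set MRS = p_1/p_2.
Rearranging, p_2·x_2 = (1/3)·p_1·x_1. Substituting into the budget gives p_1·x_1·(1 + (1/3)) = M.
Demand: x_1*(p_1,p_2,M) = 0.75·M/p_1 and x_2* = 0.25·M/p_2.
At p_1=7.84, p_2=5.25, M=310: x_1* = 0.75·310/7.84 = 29.6556, x_2* = 14.7619.
Utility at the optimum: U(29.6556, 14.7619) = 385002.0861.

V = 385002.0861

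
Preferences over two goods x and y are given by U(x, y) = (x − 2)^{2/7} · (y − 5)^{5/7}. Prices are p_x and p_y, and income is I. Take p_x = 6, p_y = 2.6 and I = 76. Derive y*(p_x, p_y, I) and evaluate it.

This is Cobb-Douglas in (x−2, y−5): tangency gives 2/7·p_y·(y−5) = 5/7·p_x·(x−2).
Substituting into the budget: x* = 2 + 2/7·(I − 2·p_x − 5·p_y)/p_x, and y* = 5 + 5/7·(…)/p_y.
Discretionary income = 76 − 2·6 − 5·2.6 = 51; y* = 5 + 5/7·51/2.6 = 19.011.

y* = 19.011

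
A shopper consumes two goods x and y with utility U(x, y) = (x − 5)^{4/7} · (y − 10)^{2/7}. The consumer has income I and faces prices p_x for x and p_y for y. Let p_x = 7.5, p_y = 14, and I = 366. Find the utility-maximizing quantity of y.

This is Cobb-Douglas in (x−5, y−10): tangency gives 4/7·p_y·(y−10) = 2/7·p_x·(x−5).
After buying the subsistence bundle (5, 10), a share 2/3 of the remaining income goes to x: x* = 5 + 2/3·(I − 5p_x − 10p_y)/p_x.
Discretionary income = 366 − 5·7.5 − 10·14 = 188.5; y* = 10 + 1/3·188.5/14 = 14.4881.

y* = 14.4881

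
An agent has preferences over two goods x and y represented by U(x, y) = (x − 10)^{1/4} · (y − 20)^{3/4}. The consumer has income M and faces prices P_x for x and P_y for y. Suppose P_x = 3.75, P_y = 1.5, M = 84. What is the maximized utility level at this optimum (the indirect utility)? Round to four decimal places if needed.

Let x' = x−10, y' = y−20. MRS = (1/3)·y'/x' = P_x/P_y.
Substituting into the budget: x* = 10 + 0.25·(M − 10·P_x − 20·P_y)/P_x, and y* = 20 + 0.75·(…)/P_y.
Discretionary income = 84 − 10·3.75 − 20·1.5 = 16.5; x* = 10 + 0.25·16.5/3.75 = 11.1; y* = 20 + 0.75·16.5/1.5 = 28.25.
Utility at the optimum: U(11.1, 28.25) = 4.9853.

V = 4.9853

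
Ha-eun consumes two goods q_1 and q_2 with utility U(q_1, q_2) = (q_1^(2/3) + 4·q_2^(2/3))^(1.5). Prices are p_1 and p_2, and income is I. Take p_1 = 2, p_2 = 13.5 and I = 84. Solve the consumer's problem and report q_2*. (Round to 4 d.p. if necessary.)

From the CES first-order condition, (1/4)·(q_2/q_1)^(1/3) = p_1/p_2.
Hence q_2/q_1 = (4·p_1/p_2)^(1/(1/3)), i.e. raised to the 3 power.
Substitute q_2 = (q_2/q_1)·q_1 into the budget: q_1* = I/(p_1 + p_2·(q_2/q_1)).
Numerically q_2/q_1 = 0.208098, so q_1* = 84/(2 + 13.5·0.208098) = 17.4661 and q_2* = 0.208098·17.4661 = 3.6347.

q_2* = 3.6347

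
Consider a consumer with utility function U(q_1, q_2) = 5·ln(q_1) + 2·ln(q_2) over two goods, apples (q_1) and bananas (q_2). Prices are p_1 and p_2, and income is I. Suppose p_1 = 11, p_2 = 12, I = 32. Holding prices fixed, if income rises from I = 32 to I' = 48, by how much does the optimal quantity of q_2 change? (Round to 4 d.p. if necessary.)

Δq_2* = 0.381

Tangency: MRS = (5/2)·q_2/q_1 = p_1/p_2.
So 5·p_2·q_2 = 2·p_1·q_1; combined with the budget, a share 5/7 of income goes to q_1.
Demand: q_1*(p_1,p_2,I) = 5/7·I/p_1 and q_2* = 2/7·I/p_2.
At p_1=11, p_2=12, I=32: q_2* = 2/7·32/12 = 0.7619.
At I' = 48: q_2* = 1.1429. Change: 1.1429 − 0.7619 = 0.381.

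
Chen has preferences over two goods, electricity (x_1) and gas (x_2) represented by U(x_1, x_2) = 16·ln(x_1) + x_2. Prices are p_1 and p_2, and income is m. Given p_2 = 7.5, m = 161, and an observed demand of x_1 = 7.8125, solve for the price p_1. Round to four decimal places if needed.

Set MRS = p_1/p_2: (16/x_1)/1 = p_1/p_2.
So x_1*(p_1,p_2) = 16·p_2/p_1, independent of income; and x_2* = (m − 16·p_2)/p_2.
Set x_1* = 7.8125 in the demand function and solve for p_1: p_1 = 15.36.

p_1 = 15.36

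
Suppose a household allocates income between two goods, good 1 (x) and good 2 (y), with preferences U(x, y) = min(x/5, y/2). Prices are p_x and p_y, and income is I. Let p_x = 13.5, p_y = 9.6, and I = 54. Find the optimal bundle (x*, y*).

x* = 3.1142, y* = 1.2457

With perfect complements, no substitution: consume in ratio x:y = 5:2.
Budget: p_x·x + p_y·(2/5)·x = I, so (5·p_x + 2·p_y)·x = 5·I.
Demand: x*(p_x,p_y,I) = 5·I/(5·p_x + 2·p_y), y* = 2·I/(5·p_x + 2·p_y).
Here 5·13.5 + 2·9.6 = 86.7, giving x* = 3.1142 and y* = 1.2457.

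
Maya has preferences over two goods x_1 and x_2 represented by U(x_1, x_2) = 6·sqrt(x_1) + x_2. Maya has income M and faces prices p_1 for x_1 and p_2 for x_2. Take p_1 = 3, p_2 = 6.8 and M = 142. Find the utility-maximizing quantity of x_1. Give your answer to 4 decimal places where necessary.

x_1* = 46.24

Set MRS = p_1/p_2: 3·x_1^(−1/2) = p_1/p_2.
Solve: √x_1 = 3·p_2/p_1, so x_1*(p_1,p_2) = (3·p_2/p_1)², and x_2* = (M − p_1·x_1*)/p_2.
Plugging in: x_1* = (3·6.8/3)² = 46.24.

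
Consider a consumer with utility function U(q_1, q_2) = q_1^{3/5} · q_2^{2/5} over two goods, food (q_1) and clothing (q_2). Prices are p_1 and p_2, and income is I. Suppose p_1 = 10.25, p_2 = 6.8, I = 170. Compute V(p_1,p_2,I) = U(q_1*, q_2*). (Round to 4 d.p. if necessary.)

The MRS is (3/2)·q_2/q_1. Set MRS = p_1/p_2.
Rearranging, p_2·q_2 = (2/3)·p_1·q_1. Substituting into the budget gives p_1·q_1·(1 + (2/3)) = I.
Demand: q_1*(p_1,p_2,I) = 0.6·I/p_1 and q_2* = 0.4·I/p_2.
At p_1=10.25, p_2=6.8, I=170: q_1* = 0.6·170/10.25 = 9.9512, q_2* = 10.
Utility at the optimum: U(9.9512, 10) = 9.9707.

V = 9.9707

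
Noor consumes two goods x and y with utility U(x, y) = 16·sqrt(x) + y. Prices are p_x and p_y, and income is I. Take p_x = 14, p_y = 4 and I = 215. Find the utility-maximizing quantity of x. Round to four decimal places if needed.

Utility is quasi-linear in y; the FOC for x is 8/√x = p_x/p_y.
Thus x* = (8·p_y/p_x)² — independent of I — with the rest of income spent on y.
Plugging in: x* = (8·4/14)² = 5.2245.

x* = 5.2245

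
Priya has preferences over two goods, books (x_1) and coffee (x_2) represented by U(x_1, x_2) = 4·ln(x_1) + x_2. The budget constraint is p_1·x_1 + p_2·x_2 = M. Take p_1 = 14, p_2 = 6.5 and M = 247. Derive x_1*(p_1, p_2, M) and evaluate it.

At the given prices: x_1* = 4·6.5/14 = 1.8571.

x_1* = 1.8571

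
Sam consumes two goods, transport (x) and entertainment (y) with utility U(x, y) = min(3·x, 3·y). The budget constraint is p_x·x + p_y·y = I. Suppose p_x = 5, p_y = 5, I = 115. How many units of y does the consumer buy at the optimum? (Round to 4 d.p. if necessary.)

y* = 11.5

Demand: x*(p_x,p_y,I) = 3·I/(3·p_x + 3·p_y), y* = 3·I/(3·p_x + 3·p_y).
Here 3·5 + 3·5 = 30, giving y* = 11.5.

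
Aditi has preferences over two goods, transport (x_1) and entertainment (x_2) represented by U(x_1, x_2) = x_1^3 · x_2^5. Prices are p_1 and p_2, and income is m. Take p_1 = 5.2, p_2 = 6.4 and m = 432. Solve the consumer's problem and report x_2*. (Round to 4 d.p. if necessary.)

x_2* = 42.1875

Tangency: MRS = (3/5)·x_2/x_1 = p_1/p_2.
So 3·p_2·x_2 = 5·p_1·x_1; combined with the budget, a share 0.375 of income goes to x_1.
Demand: x_1*(p_1,p_2,m) = 0.375·m/p_1 and x_2* = 0.625·m/p_2.
At p_1=5.2, p_2=6.4, m=432: x_2* = 0.625·432/6.4 = 42.1875.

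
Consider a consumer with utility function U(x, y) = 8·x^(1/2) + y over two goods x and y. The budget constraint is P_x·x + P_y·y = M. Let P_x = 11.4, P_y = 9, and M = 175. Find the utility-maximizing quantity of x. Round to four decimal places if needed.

Thus x* = (4·P_y/P_x)² — independent of M — with the rest of income spent on y.
Plugging in: x* = (4·9/11.4)² = 9.9723.

x* = 9.9723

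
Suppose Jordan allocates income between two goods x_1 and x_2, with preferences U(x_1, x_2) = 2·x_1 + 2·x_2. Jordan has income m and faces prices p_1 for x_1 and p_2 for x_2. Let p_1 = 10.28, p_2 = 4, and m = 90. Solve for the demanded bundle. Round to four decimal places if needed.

x_1* = 0, x_2* = 22.5

x_2 gives more utility per dollar, so spend all income on x_2: x_2* = m/p_2, x_1* = 0.
Numerically: x_1* = 0, x_2* = 22.5.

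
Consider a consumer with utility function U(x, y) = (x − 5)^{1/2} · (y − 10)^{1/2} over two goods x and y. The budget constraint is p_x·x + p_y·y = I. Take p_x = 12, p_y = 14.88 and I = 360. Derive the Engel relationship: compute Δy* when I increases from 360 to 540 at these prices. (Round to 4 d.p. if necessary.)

Δy* = 6.0484

Let x' = x−5, y' = y−10. MRS = y'/x' = p_x/p_y.
Substituting into the budget: x* = 5 + 0.5·(I − 5·p_x − 10·p_y)/p_x, and y* = 10 + 0.5·(…)/p_y.
Discretionary income = 360 − 5·12 − 10·14.88 = 151.2; y* = 10 + 0.5·151.2/14.88 = 15.0806.
At I' = 540: y* = 21.129. Change: 21.129 − 15.0806 = 6.0484.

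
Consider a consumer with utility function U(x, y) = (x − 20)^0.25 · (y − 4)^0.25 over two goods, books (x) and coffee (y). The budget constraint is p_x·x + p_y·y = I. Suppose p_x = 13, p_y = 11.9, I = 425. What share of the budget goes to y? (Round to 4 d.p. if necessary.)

share on y = 0.2501

MRS = (y−4)/(x−20). Tangency with p_x/p_y gives y−4 = (p_x/p_y)·(x−20).
After buying the subsistence bundle (20, 4), a share 0.5 of the remaining income goes to x: x* = 20 + 0.5·(I − 20p_x − 4p_y)/p_x.
Discretionary income = 425 − 20·13 − 4·11.9 = 117.4; x* = 20 + 0.5·117.4/13 = 24.5154; y* = 4 + 0.5·117.4/11.9 = 8.9328.
Expenditure on y: 11.9·8.9328 = 106.3; share = 0.2501.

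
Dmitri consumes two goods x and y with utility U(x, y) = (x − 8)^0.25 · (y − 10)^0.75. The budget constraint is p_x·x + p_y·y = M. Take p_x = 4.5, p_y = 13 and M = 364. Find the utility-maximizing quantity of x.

This is Cobb-Douglas in (x−8, y−10): tangency gives 0.25·p_y·(y−10) = 0.75·p_x·(x−8).
Substituting into the budget: x* = 8 + 0.25·(M − 8·p_x − 10·p_y)/p_x, and y* = 10 + 0.75·(…)/p_y.
Discretionary income = 364 − 8·4.5 − 10·13 = 198; x* = 8 + 0.25·198/4.5 = 19.

x* = 19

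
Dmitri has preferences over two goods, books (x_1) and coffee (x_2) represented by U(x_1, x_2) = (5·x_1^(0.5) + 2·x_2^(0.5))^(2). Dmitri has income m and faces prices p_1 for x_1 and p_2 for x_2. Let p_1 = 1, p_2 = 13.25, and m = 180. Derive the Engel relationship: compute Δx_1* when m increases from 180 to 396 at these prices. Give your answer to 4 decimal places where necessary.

Δx_1* = 213.4228

MRS = MU_x_1/MU_x_2 = (5/2)·(x_2/x_1)^(0.5). Set equal to p_1/p_2.
Solve for the ratio: x_2/x_1 = [(2/5)·p_1/p_2]^(2).
With the ratio pinned down, the budget gives x_1* = m/(p_1 + p_2·(x_2/x_1)) and x_2* = (x_2/x_1)·x_1*.
Numerically x_2/x_1 = 0.000911, so x_1* = 180/(1 + 13.25·0.000911) = 177.8523.
At m' = 396: x_1* = 391.2752. Change: 391.2752 − 177.8523 = 213.4228.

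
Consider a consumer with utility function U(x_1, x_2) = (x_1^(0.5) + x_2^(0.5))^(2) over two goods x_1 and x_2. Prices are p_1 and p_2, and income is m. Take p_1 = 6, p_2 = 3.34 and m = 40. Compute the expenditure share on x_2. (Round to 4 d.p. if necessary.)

MRS = MU_x_1/MU_x_2 = (x_2/x_1)^(0.5). Set equal to p_1/p_2.
Hence x_2/x_1 = (p_1/p_2)^(1/(0.5)), i.e. raised to the 2 power.
With the ratio pinned down, the budget gives x_1* = m/(p_1 + p_2·(x_2/x_1)) and x_2* = (x_2/x_1)·x_1*.
Numerically x_2/x_1 = 3.227079, so x_1* = 40/(6 + 3.34·3.227079) = 2.384 and x_2* = 3.227079·2.384 = 7.6934.
Expenditure on x_2: 3.34·7.6934 = 25.6959; share = 0.6424.

share on x_2 = 0.6424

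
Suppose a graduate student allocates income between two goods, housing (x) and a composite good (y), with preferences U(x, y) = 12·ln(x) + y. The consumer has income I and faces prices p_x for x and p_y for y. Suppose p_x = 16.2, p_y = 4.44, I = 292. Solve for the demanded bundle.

MU_x = 12/x, MU_y = 1. Tangency: 12/x = p_x/p_y.
So x*(p_x,p_y) = 12·p_y/p_x, independent of income; and y* = (I − 12·p_y)/p_y.
At the given prices: x* = 12·4.44/16.2 = 3.2889, and y* = 53.7658.

x* = 3.2889, y* = 53.7658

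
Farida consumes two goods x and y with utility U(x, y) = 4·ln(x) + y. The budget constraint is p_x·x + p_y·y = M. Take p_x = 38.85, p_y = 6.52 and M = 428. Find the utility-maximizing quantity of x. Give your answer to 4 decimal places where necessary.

x* = 0.6713

Set MRS = p_x/p_y: (4/x)/1 = p_x/p_y.
So x*(p_x,p_y) = 4·p_y/p_x, independent of income; and y* = (M − 4·p_y)/p_y.
At the given prices: x* = 4·6.52/38.85 = 0.6713.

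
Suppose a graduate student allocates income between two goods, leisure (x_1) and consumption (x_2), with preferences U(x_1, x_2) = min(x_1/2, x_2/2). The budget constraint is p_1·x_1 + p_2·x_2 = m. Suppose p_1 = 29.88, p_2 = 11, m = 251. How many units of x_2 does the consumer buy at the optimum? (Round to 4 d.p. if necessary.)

Leontief preferences: the optimum is at the kink where x_1/2 = x_2/2, i.e. x_2 = x_1.
Budget: p_1·x_1 + p_2·x_1 = m, so (2·p_1 + 2·p_2)·x_1 = 2·m.
Demand: x_1*(p_1,p_2,m) = 2·m/(2·p_1 + 2·p_2), x_2* = 2·m/(2·p_1 + 2·p_2).
Here 2·29.88 + 2·11 = 81.76, giving x_2* = 6.1399.

x_2* = 6.1399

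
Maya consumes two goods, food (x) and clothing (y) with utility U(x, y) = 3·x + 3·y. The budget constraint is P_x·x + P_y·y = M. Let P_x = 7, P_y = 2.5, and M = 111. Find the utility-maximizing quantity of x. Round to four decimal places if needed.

Perfect substitutes: compare marginal utility per dollar. 3/P_x vs 3/P_y → 0.4286 vs 1.2.
y gives more utility per dollar, so spend all income on y: y* = M/P_y, x* = 0.
Numerically: x* = 0, y* = 44.4.

x* = 0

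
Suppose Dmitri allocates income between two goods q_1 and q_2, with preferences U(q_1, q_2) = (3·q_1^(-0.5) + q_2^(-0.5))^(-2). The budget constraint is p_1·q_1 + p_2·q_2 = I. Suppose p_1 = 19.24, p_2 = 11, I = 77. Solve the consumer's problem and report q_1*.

From the CES first-order condition, 3·(q_2/q_1)^(1.5) = p_1/p_2.
Hence q_2/q_1 = ((1/3)·p_1/p_2)^(1/(1.5)), i.e. raised to the 2/3 power.
With the ratio pinned down, the budget gives q_1* = I/(p_1 + p_2·(q_2/q_1)) and q_2* = (q_2/q_1)·q_1*.
Numerically q_2/q_1 = 0.697901, so q_1* = 77/(19.24 + 11·0.697901) = 2.8607.

q_1* = 2.8607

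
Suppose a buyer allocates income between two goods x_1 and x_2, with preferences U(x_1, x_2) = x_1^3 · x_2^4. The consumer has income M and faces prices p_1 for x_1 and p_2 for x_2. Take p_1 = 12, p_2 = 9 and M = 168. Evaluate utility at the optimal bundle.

The MRS is (3/4)·x_2/x_1. Set MRS = p_1/p_2.
Rearranging, p_2·x_2 = (4/3)·p_1·x_1. Substituting into the budget gives p_1·x_1·(1 + (4/3)) = M.
Demand: x_1*(p_1,p_2,M) = 3/7·M/p_1 and x_2* = 4/7·M/p_2.
At p_1=12, p_2=9, M=168: x_1* = 3/7·168/12 = 6, x_2* = 10.6667.
Utility at the optimum: U(6, 10.6667) = 2796202.6667.

V = 2796202.6667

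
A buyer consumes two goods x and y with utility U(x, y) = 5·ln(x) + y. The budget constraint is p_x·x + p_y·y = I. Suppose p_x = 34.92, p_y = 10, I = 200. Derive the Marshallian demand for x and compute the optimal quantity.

MU_x = 5/x, MU_y = 1. Tangency: 5/x = p_x/p_y.
So x*(p_x,p_y) = 5·p_y/p_x, independent of income; and y* = (I − 5·p_y)/p_y.
At the given prices: x* = 5·10/34.92 = 1.4318.

x* = 1.4318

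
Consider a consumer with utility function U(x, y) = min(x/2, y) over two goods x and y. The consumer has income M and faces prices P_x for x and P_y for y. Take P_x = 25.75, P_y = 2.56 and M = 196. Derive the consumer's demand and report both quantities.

Leontief preferences: the optimum is at the kink where x/2 = y/1, i.e. y = (1/2)·x.
Budget: P_x·x + P_y·(1/2)·x = M, so (2·P_x + P_y)·x = 2·M.
Demand: x*(P_x,P_y,M) = 2·M/(2·P_x + P_y), y* = M/(2·P_x + P_y).
Here 2·25.75 + 2.56 = 54.06, giving x* = 7.2512 and y* = 3.6256.

x* = 7.2512, y* = 3.6256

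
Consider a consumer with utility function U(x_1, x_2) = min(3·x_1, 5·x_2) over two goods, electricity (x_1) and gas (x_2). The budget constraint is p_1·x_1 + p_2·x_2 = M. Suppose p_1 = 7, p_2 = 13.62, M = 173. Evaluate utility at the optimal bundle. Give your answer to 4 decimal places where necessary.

Demand: x_1*(p_1,p_2,M) = 5·M/(5·p_1 + 3·p_2), x_2* = 3·M/(5·p_1 + 3·p_2).
Here 5·7 + 3·13.62 = 75.86, giving x_1* = 11.4026 and x_2* = 6.8416.
Utility at the optimum: U(11.4026, 6.8416) = 34.2078.

V = 34.2078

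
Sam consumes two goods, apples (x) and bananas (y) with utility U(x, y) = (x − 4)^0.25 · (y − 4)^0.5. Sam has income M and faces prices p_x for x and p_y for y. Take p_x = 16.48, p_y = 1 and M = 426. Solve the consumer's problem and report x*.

x* = 11.2023

This is Cobb-Douglas in (x−4, y−4): tangency gives 0.25·p_y·(y−4) = 0.5·p_x·(x−4).
After buying the subsistence bundle (4, 4), a share 1/3 of the remaining income goes to x: x* = 4 + 1/3·(M − 4p_x − 4p_y)/p_x.
Discretionary income = 426 − 4·16.48 − 4·1 = 356.08; x* = 4 + 1/3·356.08/16.48 = 11.2023.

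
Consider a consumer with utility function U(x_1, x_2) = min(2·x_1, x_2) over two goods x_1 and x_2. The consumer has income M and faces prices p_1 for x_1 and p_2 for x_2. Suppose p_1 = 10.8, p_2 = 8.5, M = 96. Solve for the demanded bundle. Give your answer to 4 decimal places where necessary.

Leontief preferences: the optimum is at the kink where x_1/1 = x_2/2, i.e. x_2 = 2·x_1.
Budget: p_1·x_1 + p_2·2·x_1 = M, so (p_1 + 2·p_2)·x_1 = M.
Demand: x_1*(p_1,p_2,M) = M/(p_1 + 2·p_2), x_2* = 2·M/(p_1 + 2·p_2).
Here 10.8 + 2·8.5 = 27.8, giving x_1* = 3.4532 and x_2* = 6.9065.

x_1* = 3.4532, x_2* = 6.9065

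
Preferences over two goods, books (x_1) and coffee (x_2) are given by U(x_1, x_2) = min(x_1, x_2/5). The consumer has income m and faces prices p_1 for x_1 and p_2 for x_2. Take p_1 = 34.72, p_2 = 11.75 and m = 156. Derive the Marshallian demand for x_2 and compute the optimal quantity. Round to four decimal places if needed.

With perfect complements, no substitution: consume in ratio x_1:x_2 = 1:5.
Budget: p_1·x_1 + p_2·5·x_1 = m, so (p_1 + 5·p_2)·x_1 = m.
Demand: x_1*(p_1,p_2,m) = m/(p_1 + 5·p_2), x_2* = 5·m/(p_1 + 5·p_2).
Here 34.72 + 5·11.75 = 93.47, giving x_2* = 8.3449.

x_2* = 8.3449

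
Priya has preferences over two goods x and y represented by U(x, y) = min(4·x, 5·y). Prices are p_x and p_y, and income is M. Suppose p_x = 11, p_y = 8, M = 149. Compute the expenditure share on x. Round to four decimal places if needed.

With perfect complements, no substitution: consume in ratio x:y = 5:4.
Budget: p_x·x + p_y·(4/5)·x = M, so (5·p_x + 4·p_y)·x = 5·M.
Demand: x*(p_x,p_y,M) = 5·M/(5·p_x + 4·p_y), y* = 4·M/(5·p_x + 4·p_y).
Here 5·11 + 4·8 = 87, giving x* = 8.5632 and y* = 6.8506.
Expenditure on x: 11·8.5632 = 94.1954; share = 0.6322.

share on x = 0.6322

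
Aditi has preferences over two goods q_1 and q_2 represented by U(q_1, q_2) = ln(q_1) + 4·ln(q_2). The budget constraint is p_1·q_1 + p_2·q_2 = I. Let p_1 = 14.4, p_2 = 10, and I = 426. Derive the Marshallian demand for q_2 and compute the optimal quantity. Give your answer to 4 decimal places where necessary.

q_2* = 34.08

Demand: q_1*(p_1,p_2,I) = 0.2·I/p_1 and q_2* = 0.8·I/p_2.
At p_1=14.4, p_2=10, I=426: q_2* = 0.8·426/10 = 34.08.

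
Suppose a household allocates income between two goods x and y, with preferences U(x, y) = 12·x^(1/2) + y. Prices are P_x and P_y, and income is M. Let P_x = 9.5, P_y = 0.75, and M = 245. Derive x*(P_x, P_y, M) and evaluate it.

x* = 0.2244

Thus x* = (6·P_y/P_x)² — independent of M — with the rest of income spent on y.
Plugging in: x* = (6·0.75/9.5)² = 0.2244.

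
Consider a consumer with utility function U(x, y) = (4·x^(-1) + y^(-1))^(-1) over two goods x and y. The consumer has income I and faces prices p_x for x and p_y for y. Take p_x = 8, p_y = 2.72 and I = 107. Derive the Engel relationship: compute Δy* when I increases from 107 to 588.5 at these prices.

MU_x ∝ 4·x^(-2), MU_y ∝ y^(-2), so MRS = 4·(y/x)^(2) = p_x/p_y.
Solve for the ratio: y/x = [(1/4)·p_x/p_y]^(0.5).
Substitute y = (y/x)·x into the budget: x* = I/(p_x + p_y·(y/x)).
Numerically y/x = 0.857493, so x* = 107/(8 + 2.72·0.857493) = 10.3558 and y* = 0.857493·10.3558 = 8.88.
At I' = 588.5: y* = 48.8401. Change: 48.8401 − 8.88 = 39.9601.

Δy* = 39.9601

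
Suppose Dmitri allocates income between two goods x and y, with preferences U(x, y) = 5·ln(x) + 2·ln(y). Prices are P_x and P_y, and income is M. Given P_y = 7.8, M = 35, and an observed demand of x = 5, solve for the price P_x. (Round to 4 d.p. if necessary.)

Tangency: MRS = (5/2)·y/x = P_x/P_y.
Rearranging, P_y·y = (2/5)·P_x·x. Substituting into the budget gives P_x·x·(1 + (2/5)) = M.
Demand: x*(P_x,P_y,M) = 5/7·M/P_x and y* = 2/7·M/P_y.
Set x* = 5 in the demand function and solve for P_x: P_x = 5.

P_x = 5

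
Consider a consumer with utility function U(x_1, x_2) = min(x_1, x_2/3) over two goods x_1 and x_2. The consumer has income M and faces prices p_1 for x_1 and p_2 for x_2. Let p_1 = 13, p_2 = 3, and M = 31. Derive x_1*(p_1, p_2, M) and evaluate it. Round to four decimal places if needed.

x_1* = 1.4091

Leontief preferences: the optimum is at the kink where x_1/1 = x_2/3, i.e. x_2 = 3·x_1.
Budget: p_1·x_1 + p_2·3·x_1 = M, so (p_1 + 3·p_2)·x_1 = M.
Demand: x_1*(p_1,p_2,M) = M/(p_1 + 3·p_2), x_2* = 3·M/(p_1 + 3·p_2).
Here 13 + 3·3 = 22, giving x_1* = 1.4091.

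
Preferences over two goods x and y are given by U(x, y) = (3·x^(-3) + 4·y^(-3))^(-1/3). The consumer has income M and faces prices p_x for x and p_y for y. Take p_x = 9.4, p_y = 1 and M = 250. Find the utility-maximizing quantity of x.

MRS = MU_x/MU_y = (3/4)·(y/x)^(4). Set equal to p_x/p_y.
Hence y/x = ((4/3)·p_x/p_y)^(1/(4)), i.e. raised to the 0.25 power.
Substitute y = (y/x)·x into the budget: x* = M/(p_x + p_y·(y/x)).
Numerically y/x = 1.881554, so x* = 250/(9.4 + 1·1.881554) = 22.1601.

x* = 22.1601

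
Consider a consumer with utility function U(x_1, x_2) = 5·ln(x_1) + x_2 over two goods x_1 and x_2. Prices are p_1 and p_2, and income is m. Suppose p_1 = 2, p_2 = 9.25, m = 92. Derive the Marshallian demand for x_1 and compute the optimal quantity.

x_1* = 23.125

Set MRS = p_1/p_2: (5/x_1)/1 = p_1/p_2.
So x_1*(p_1,p_2) = 5·p_2/p_1, independent of income; and x_2* = (m − 5·p_2)/p_2.
At the given prices: x_1* = 5·9.25/2 = 23.125.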